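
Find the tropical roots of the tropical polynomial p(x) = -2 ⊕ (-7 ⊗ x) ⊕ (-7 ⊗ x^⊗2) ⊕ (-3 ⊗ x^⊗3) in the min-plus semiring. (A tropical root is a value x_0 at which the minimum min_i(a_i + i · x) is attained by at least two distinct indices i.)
Roots: {-4, 0, 5}

Each tropical root is a break point of the lower envelope of the lines y = a_i + i · x (there are 4 lines, with slopes 0, 1, ..., 3). Only the lines that attain the minimum somewhere contribute to roots; other lines are dominated. Here the surviving (envelope) indices are i = 3, i = 2, i = 1, i = 0.
Intersections between consecutive envelope lines give the roots: for adjacent envelope indices i < j the intersection is x = (a_i − a_j) / (j − i). Reading off the sorted break points: {-4, 0, 5}.
Verification: at each break x_0, at least two indices attain the minimum of min_i(a_i + i · x_0).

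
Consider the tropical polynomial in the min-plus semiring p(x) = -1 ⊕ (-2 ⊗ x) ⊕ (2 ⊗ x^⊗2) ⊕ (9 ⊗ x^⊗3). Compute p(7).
p(7) = -1

A tropical monomial a ⊗ x^⊗i evaluates to a + i · x. Evaluating each term at x = 7:
  Term 0 contributes -1 + 0 · 7 = -1
  Term 1 contributes -2 + 1 · 7 = 5
  Term 2 contributes 2 + 2 · 7 = 16
  Term 3 contributes 9 + 3 · 7 = 30
p(7) = ⊕ of these = min[-1, 5, 16, 30] = -1.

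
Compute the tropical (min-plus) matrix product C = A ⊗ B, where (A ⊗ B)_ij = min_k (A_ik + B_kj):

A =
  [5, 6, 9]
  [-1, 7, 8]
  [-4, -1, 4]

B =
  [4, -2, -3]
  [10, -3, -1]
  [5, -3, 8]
A ⊗ B =
  [9, 3, 2]
  [3, -3, -4]
  [0, -6, -7]

Apply the min-plus product entry-by-entry:
  C[0][0] = min over k of (A[0][0] + B[0][0] = 5 + 4 = 9, A[0][1] + B[1][0] = 6 + 10 = 16, A[0][2] + B[2][0] = 9 + 5 = 14) = 9 (attained at k = 0)
  C[0][1] = min over k of (A[0][0] + B[0][1] = 5 + -2 = 3, A[0][1] + B[1][1] = 6 + -3 = 3, A[0][2] + B[2][1] = 9 + -3 = 6) = 3 (attained at k = 0)
  C[0][2] = min over k of (A[0][0] + B[0][2] = 5 + -3 = 2, A[0][1] + B[1][2] = 6 + -1 = 5, A[0][2] + B[2][2] = 9 + 8 = 17) = 2 (attained at k = 0)
  C[1][0] = min over k of (A[1][0] + B[0][0] = -1 + 4 = 3, A[1][1] + B[1][0] = 7 + 10 = 17, A[1][2] + B[2][0] = 8 + 5 = 13) = 3 (attained at k = 0)
  C[1][1] = min over k of (A[1][0] + B[0][1] = -1 + -2 = -3, A[1][1] + B[1][1] = 7 + -3 = 4, A[1][2] + B[2][1] = 8 + -3 = 5) = -3 (attained at k = 0)
  C[1][2] = min over k of (A[1][0] + B[0][2] = -1 + -3 = -4, A[1][1] + B[1][2] = 7 + -1 = 6, A[1][2] + B[2][2] = 8 + 8 = 16) = -4 (attained at k = 0)
  C[2][0] = min over k of (A[2][0] + B[0][0] = -4 + 4 = 0, A[2][1] + B[1][0] = -1 + 10 = 9, A[2][2] + B[2][0] = 4 + 5 = 9) = 0 (attained at k = 0)
  C[2][1] = min over k of (A[2][0] + B[0][1] = -4 + -2 = -6, A[2][1] + B[1][1] = -1 + -3 = -4, A[2][2] + B[2][1] = 4 + -3 = 1) = -6 (attained at k = 0)
  C[2][2] = min over k of (A[2][0] + B[0][2] = -4 + -3 = -7, A[2][1] + B[1][2] = -1 + -1 = -2, A[2][2] + B[2][2] = 4 + 8 = 12) = -7 (attained at k = 0)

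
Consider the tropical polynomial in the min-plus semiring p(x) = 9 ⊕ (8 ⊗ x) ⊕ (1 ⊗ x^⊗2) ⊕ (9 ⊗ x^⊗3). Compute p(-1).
p(-1) = -1

A tropical monomial a ⊗ x^⊗i evaluates to a + i · x. Evaluating each term at x = -1:
  Term 0 contributes 9 + 0 · -1 = 9
  Term 1 contributes 8 + 1 · -1 = 7
  Term 2 contributes 1 + 2 · -1 = -1
  Term 3 contributes 9 + 3 · -1 = 6
p(-1) = ⊕ of these = min[9, 7, -1, 6] = -1.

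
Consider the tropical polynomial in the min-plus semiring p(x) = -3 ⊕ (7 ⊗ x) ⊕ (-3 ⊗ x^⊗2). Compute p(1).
p(1) = -3

A tropical monomial a ⊗ x^⊗i evaluates to a + i · x. Evaluating each term at x = 1:
  Term 0 contributes -3 + 0 · 1 = -3
  Term 1 contributes 7 + 1 · 1 = 8
  Term 2 contributes -3 + 2 · 1 = -1
p(1) = ⊕ of these = min[-3, 8, -1] = -3.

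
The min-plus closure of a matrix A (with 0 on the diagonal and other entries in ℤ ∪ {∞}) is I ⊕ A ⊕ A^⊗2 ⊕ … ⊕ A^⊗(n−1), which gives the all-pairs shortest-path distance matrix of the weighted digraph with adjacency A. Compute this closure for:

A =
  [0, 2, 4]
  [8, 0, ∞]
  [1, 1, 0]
Closure =
  [0, 2, 4]
  [8, 0, 12]
  [1, 1, 0]

This is the Floyd-Warshall all-pairs shortest-path computation. For each intermediate vertex k = 0, 1, …, 2, update dist[i][j] ← min(dist[i][j], dist[i][k] + dist[k][j]). The final matrix gives, for each (i, j), the minimum total weight of any directed path from i to j (possibly empty when i = j).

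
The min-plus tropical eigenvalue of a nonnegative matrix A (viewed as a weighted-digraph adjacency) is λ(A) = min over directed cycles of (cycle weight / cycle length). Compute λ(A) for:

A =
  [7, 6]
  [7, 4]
λ(A) = 4

Enumerate directed cycles and compute their means (weight / length). Sample:
  cycle 0 → 0: weight = 7, length = 1, mean = 7/1 ≈ 7.000
  cycle 1 → 1: weight = 4, length = 1, mean = 4/1 ≈ 4.000
  cycle 0 → 1 → 0: weight = 13, length = 2, mean = 13/2 ≈ 6.500
  cycle 1 → 0 → 1: weight = 13, length = 2, mean = 13/2 ≈ 6.500
Minimum mean = 4.000, attained e.g. along the cycle 1 → 1 with weight 4 and length 1. So λ(A) = 4/1 = 4.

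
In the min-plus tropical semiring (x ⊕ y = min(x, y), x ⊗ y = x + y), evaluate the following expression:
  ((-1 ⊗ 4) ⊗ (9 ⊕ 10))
((-1 ⊗ 4) ⊗ (9 ⊕ 10)) = 12

Expand innermost to outermost. Recall ⊕ takes the minimum of its arguments and ⊗ takes their sum. Working out the expression ((-1 ⊗ 4) ⊗ (9 ⊕ 10)) gives 12.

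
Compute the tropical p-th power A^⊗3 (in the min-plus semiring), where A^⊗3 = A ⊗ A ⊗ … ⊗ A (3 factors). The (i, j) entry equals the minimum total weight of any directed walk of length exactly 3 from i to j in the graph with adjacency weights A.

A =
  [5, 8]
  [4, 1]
A^⊗3 =
  [13, 10]
  [6, 3]

Each entry (A^⊗3)_ij equals the minimum over all length-3 walks i = v_0 → v_1 → … → v_3 = j of Σ_t A[v_t][v_{t+1}]. For example, for (i, j) = (0, 1) we minimise over 4 possible intermediate vertex sequences; the minimum is 10, attained along the walk 0 → 1 → 1 → 1.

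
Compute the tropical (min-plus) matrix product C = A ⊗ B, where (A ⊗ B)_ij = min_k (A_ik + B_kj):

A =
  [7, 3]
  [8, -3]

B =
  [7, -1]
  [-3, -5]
A ⊗ B =
  [0, -2]
  [-6, -8]

Apply the min-plus product entry-by-entry:
  C[0][0] = min over k of (A[0][0] + B[0][0] = 7 + 7 = 14, A[0][1] + B[1][0] = 3 + -3 = 0) = 0 (attained at k = 1)
  C[0][1] = min over k of (A[0][0] + B[0][1] = 7 + -1 = 6, A[0][1] + B[1][1] = 3 + -5 = -2) = -2 (attained at k = 1)
  C[1][0] = min over k of (A[1][0] + B[0][0] = 8 + 7 = 15, A[1][1] + B[1][0] = -3 + -3 = -6) = -6 (attained at k = 1)
  C[1][1] = min over k of (A[1][0] + B[0][1] = 8 + -1 = 7, A[1][1] + B[1][1] = -3 + -5 = -8) = -8 (attained at k = 1)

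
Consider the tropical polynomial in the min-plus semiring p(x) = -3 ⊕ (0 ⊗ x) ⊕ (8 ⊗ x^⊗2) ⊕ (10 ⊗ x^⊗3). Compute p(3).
p(3) = -3

A tropical monomial a ⊗ x^⊗i evaluates to a + i · x. Evaluating each term at x = 3:
  Term 0 contributes -3 + 0 · 3 = -3
  Term 1 contributes 0 + 1 · 3 = 3
  Term 2 contributes 8 + 2 · 3 = 14
  Term 3 contributes 10 + 3 · 3 = 19
p(3) = ⊕ of these = min[-3, 3, 14, 19] = -3.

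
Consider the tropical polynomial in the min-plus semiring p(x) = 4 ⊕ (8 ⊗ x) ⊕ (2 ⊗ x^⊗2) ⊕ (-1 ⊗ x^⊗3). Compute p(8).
p(8) = 4

A tropical monomial a ⊗ x^⊗i evaluates to a + i · x. Evaluating each term at x = 8:
  Term 0 contributes 4 + 0 · 8 = 4
  Term 1 contributes 8 + 1 · 8 = 16
  Term 2 contributes 2 + 2 · 8 = 18
  Term 3 contributes -1 + 3 · 8 = 23
p(8) = ⊕ of these = min[4, 16, 18, 23] = 4.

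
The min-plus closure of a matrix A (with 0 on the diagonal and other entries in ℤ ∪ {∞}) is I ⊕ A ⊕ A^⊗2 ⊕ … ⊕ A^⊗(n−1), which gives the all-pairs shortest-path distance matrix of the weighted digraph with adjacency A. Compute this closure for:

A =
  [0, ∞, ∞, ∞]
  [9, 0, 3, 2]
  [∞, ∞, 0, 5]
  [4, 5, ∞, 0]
Closure =
  [0, ∞, ∞, ∞]
  [6, 0, 3, 2]
  [9, 10, 0, 5]
  [4, 5, 8, 0]

This is the Floyd-Warshall all-pairs shortest-path computation. For each intermediate vertex k = 0, 1, …, 3, update dist[i][j] ← min(dist[i][j], dist[i][k] + dist[k][j]). The final matrix gives, for each (i, j), the minimum total weight of any directed path from i to j (possibly empty when i = j).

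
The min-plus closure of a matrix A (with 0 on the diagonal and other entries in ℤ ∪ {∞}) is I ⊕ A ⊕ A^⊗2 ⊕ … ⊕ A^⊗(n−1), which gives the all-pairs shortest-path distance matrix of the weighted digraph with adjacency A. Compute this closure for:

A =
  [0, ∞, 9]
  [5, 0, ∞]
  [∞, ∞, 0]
Closure =
  [0, ∞, 9]
  [5, 0, 14]
  [∞, ∞, 0]

This is the Floyd-Warshall all-pairs shortest-path computation. For each intermediate vertex k = 0, 1, …, 2, update dist[i][j] ← min(dist[i][j], dist[i][k] + dist[k][j]). The final matrix gives, for each (i, j), the minimum total weight of any directed path from i to j (possibly empty when i = j).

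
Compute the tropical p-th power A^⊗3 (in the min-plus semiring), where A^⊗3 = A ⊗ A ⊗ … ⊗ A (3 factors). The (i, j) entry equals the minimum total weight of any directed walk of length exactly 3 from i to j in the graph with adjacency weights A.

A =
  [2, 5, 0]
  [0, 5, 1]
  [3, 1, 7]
A^⊗3 =
  [1, 3, 2]
  [2, 1, 2]
  [3, 3, 1]

Each entry (A^⊗3)_ij equals the minimum over all length-3 walks i = v_0 → v_1 → … → v_3 = j of Σ_t A[v_t][v_{t+1}]. For example, for (i, j) = (0, 2) we minimise over 9 possible intermediate vertex sequences; the minimum is 2, attained along the walk 0 → 2 → 1 → 2.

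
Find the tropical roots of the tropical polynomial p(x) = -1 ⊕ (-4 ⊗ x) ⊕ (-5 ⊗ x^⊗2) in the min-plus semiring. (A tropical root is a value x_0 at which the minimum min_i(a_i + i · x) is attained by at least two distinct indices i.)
Roots: {1, 3}

Each tropical root is a break point of the lower envelope of the lines y = a_i + i · x (there are 3 lines, with slopes 0, 1, ..., 2). Only the lines that attain the minimum somewhere contribute to roots; other lines are dominated. Here the surviving (envelope) indices are i = 2, i = 1, i = 0.
Intersections between consecutive envelope lines give the roots: for adjacent envelope indices i < j the intersection is x = (a_i − a_j) / (j − i). Reading off the sorted break points: {1, 3}.
Verification: at each break x_0, at least two indices attain the minimum of min_i(a_i + i · x_0).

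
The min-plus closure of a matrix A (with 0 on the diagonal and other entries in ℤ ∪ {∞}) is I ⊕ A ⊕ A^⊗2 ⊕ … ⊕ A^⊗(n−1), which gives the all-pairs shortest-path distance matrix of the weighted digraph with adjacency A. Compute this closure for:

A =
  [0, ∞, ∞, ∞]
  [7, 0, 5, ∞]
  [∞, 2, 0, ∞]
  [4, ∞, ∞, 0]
Closure =
  [0, ∞, ∞, ∞]
  [7, 0, 5, ∞]
  [9, 2, 0, ∞]
  [4, ∞, ∞, 0]

This is the Floyd-Warshall all-pairs shortest-path computation. For each intermediate vertex k = 0, 1, …, 3, update dist[i][j] ← min(dist[i][j], dist[i][k] + dist[k][j]). The final matrix gives, for each (i, j), the minimum total weight of any directed path from i to j (possibly empty when i = j).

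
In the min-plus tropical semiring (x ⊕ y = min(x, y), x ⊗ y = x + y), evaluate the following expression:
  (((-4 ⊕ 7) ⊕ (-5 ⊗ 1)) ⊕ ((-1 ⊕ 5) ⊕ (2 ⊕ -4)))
(((-4 ⊕ 7) ⊕ (-5 ⊗ 1)) ⊕ ((-1 ⊕ 5) ⊕ (2 ⊕ -4))) = -4

Expand innermost to outermost. Recall ⊕ takes the minimum of its arguments and ⊗ takes their sum. Working out the expression (((-4 ⊕ 7) ⊕ (-5 ⊗ 1)) ⊕ ((-1 ⊕ 5) ⊕ (2 ⊕ -4))) gives -4.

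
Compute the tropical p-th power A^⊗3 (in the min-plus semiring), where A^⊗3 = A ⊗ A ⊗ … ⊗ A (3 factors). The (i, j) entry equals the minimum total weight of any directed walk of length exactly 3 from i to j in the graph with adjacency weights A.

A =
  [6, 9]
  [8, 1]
A^⊗3 =
  [18, 11]
  [10, 3]

Each entry (A^⊗3)_ij equals the minimum over all length-3 walks i = v_0 → v_1 → … → v_3 = j of Σ_t A[v_t][v_{t+1}]. For example, for (i, j) = (0, 1) we minimise over 4 possible intermediate vertex sequences; the minimum is 11, attained along the walk 0 → 1 → 1 → 1.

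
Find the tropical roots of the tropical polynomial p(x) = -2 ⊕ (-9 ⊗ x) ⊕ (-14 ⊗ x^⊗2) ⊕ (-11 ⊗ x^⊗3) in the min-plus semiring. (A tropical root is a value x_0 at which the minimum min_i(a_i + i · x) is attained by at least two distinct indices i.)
Roots: {-3, 5, 7}

Each tropical root is a break point of the lower envelope of the lines y = a_i + i · x (there are 4 lines, with slopes 0, 1, ..., 3). Only the lines that attain the minimum somewhere contribute to roots; other lines are dominated. Here the surviving (envelope) indices are i = 3, i = 2, i = 1, i = 0.
Intersections between consecutive envelope lines give the roots: for adjacent envelope indices i < j the intersection is x = (a_i − a_j) / (j − i). Reading off the sorted break points: {-3, 5, 7}.
Verification: at each break x_0, at least two indices attain the minimum of min_i(a_i + i · x_0).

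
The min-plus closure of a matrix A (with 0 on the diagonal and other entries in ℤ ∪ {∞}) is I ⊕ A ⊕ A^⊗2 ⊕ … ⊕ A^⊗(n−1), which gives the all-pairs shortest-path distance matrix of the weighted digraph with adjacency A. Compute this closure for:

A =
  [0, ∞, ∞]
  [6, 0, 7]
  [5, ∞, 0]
Closure =
  [0, ∞, ∞]
  [6, 0, 7]
  [5, ∞, 0]

This is the Floyd-Warshall all-pairs shortest-path computation. For each intermediate vertex k = 0, 1, …, 2, update dist[i][j] ← min(dist[i][j], dist[i][k] + dist[k][j]). The final matrix gives, for each (i, j), the minimum total weight of any directed path from i to j (possibly empty when i = j).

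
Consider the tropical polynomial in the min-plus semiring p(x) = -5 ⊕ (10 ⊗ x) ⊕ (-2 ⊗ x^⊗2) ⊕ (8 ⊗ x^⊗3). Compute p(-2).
p(-2) = -6

A tropical monomial a ⊗ x^⊗i evaluates to a + i · x. Evaluating each term at x = -2:
  Term 0 contributes -5 + 0 · -2 = -5
  Term 1 contributes 10 + 1 · -2 = 8
  Term 2 contributes -2 + 2 · -2 = -6
  Term 3 contributes 8 + 3 · -2 = 2
p(-2) = ⊕ of these = min[-5, 8, -6, 2] = -6.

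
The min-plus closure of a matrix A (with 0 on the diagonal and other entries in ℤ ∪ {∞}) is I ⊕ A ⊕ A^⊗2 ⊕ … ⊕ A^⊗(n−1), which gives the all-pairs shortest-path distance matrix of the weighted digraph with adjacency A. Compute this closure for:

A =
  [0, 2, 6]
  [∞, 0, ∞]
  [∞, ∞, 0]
Closure =
  [0, 2, 6]
  [∞, 0, ∞]
  [∞, ∞, 0]

This is the Floyd-Warshall all-pairs shortest-path computation. For each intermediate vertex k = 0, 1, …, 2, update dist[i][j] ← min(dist[i][j], dist[i][k] + dist[k][j]). The final matrix gives, for each (i, j), the minimum total weight of any directed path from i to j (possibly empty when i = j).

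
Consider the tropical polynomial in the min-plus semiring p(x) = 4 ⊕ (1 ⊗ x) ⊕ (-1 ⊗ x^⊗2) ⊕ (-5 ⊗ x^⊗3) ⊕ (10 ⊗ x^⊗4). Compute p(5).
p(5) = 4

A tropical monomial a ⊗ x^⊗i evaluates to a + i · x. Evaluating each term at x = 5:
  Term 0 contributes 4 + 0 · 5 = 4
  Term 1 contributes 1 + 1 · 5 = 6
  Term 2 contributes -1 + 2 · 5 = 9
  Term 3 contributes -5 + 3 · 5 = 10
  Term 4 contributes 10 + 4 · 5 = 30
p(5) = ⊕ of these = min[4, 6, 9, 10, 30] = 4.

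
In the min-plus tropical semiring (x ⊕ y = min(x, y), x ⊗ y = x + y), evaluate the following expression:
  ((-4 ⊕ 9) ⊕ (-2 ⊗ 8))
((-4 ⊕ 9) ⊕ (-2 ⊗ 8)) = -4

Expand innermost to outermost. Recall ⊕ takes the minimum of its arguments and ⊗ takes their sum. Working out the expression ((-4 ⊕ 9) ⊕ (-2 ⊗ 8)) gives -4.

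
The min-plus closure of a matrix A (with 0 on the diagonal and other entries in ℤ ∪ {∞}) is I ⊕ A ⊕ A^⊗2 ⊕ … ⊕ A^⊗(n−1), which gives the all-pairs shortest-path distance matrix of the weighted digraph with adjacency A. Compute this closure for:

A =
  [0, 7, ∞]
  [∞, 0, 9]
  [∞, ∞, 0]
Closure =
  [0, 7, 16]
  [∞, 0, 9]
  [∞, ∞, 0]

This is the Floyd-Warshall all-pairs shortest-path computation. For each intermediate vertex k = 0, 1, …, 2, update dist[i][j] ← min(dist[i][j], dist[i][k] + dist[k][j]). The final matrix gives, for each (i, j), the minimum total weight of any directed path from i to j (possibly empty when i = j).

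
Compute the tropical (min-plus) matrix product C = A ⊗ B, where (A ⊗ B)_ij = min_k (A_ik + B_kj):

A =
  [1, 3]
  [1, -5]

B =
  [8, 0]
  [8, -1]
A ⊗ B =
  [9, 1]
  [3, -6]

Apply the min-plus product entry-by-entry:
  C[0][0] = min over k of (A[0][0] + B[0][0] = 1 + 8 = 9, A[0][1] + B[1][0] = 3 + 8 = 11) = 9 (attained at k = 0)
  C[0][1] = min over k of (A[0][0] + B[0][1] = 1 + 0 = 1, A[0][1] + B[1][1] = 3 + -1 = 2) = 1 (attained at k = 0)
  C[1][0] = min over k of (A[1][0] + B[0][0] = 1 + 8 = 9, A[1][1] + B[1][0] = -5 + 8 = 3) = 3 (attained at k = 1)
  C[1][1] = min over k of (A[1][0] + B[0][1] = 1 + 0 = 1, A[1][1] + B[1][1] = -5 + -1 = -6) = -6 (attained at k = 1)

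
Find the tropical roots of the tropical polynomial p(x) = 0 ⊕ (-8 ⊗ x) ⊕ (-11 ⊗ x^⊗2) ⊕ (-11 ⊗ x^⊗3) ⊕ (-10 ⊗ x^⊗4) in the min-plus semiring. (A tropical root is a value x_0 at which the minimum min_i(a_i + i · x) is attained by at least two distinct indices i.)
Roots: {-1, 0, 3, 8}

Each tropical root is a break point of the lower envelope of the lines y = a_i + i · x (there are 5 lines, with slopes 0, 1, ..., 4). Only the lines that attain the minimum somewhere contribute to roots; other lines are dominated. Here the surviving (envelope) indices are i = 4, i = 3, i = 2, i = 1, i = 0.
Intersections between consecutive envelope lines give the roots: for adjacent envelope indices i < j the intersection is x = (a_i − a_j) / (j − i). Reading off the sorted break points: {-1, 0, 3, 8}.
Verification: at each break x_0, at least two indices attain the minimum of min_i(a_i + i · x_0).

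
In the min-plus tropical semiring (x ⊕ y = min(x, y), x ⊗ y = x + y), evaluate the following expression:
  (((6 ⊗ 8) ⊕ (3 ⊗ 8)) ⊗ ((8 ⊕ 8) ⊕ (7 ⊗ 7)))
(((6 ⊗ 8) ⊕ (3 ⊗ 8)) ⊗ ((8 ⊕ 8) ⊕ (7 ⊗ 7))) = 19

Expand innermost to outermost. Recall ⊕ takes the minimum of its arguments and ⊗ takes their sum. Working out the expression (((6 ⊗ 8) ⊕ (3 ⊗ 8)) ⊗ ((8 ⊕ 8) ⊕ (7 ⊗ 7))) gives 19.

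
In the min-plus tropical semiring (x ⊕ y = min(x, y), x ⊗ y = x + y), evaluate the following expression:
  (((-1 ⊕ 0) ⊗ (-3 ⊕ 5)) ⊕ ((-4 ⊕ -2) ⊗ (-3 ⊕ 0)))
(((-1 ⊕ 0) ⊗ (-3 ⊕ 5)) ⊕ ((-4 ⊕ -2) ⊗ (-3 ⊕ 0))) = -7

Expand innermost to outermost. Recall ⊕ takes the minimum of its arguments and ⊗ takes their sum. Working out the expression (((-1 ⊕ 0) ⊗ (-3 ⊕ 5)) ⊕ ((-4 ⊕ -2) ⊗ (-3 ⊕ 0))) gives -7.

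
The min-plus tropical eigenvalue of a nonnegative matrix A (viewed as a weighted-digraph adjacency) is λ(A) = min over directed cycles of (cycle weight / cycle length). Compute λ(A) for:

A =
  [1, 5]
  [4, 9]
λ(A) = 1

Enumerate directed cycles and compute their means (weight / length). Sample:
  cycle 0 → 0: weight = 1, length = 1, mean = 1/1 ≈ 1.000
  cycle 1 → 1: weight = 9, length = 1, mean = 9/1 ≈ 9.000
  cycle 0 → 1 → 0: weight = 9, length = 2, mean = 9/2 ≈ 4.500
  cycle 1 → 0 → 1: weight = 9, length = 2, mean = 9/2 ≈ 4.500
Minimum mean = 1.000, attained e.g. along the cycle 0 → 0 with weight 1 and length 1. So λ(A) = 1/1 = 1.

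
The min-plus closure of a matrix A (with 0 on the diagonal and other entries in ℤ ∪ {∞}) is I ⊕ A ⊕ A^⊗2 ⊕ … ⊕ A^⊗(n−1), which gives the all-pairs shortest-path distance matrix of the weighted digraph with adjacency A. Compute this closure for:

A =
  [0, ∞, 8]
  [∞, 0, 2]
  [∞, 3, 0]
Closure =
  [0, 11, 8]
  [∞, 0, 2]
  [∞, 3, 0]

This is the Floyd-Warshall all-pairs shortest-path computation. For each intermediate vertex k = 0, 1, …, 2, update dist[i][j] ← min(dist[i][j], dist[i][k] + dist[k][j]). The final matrix gives, for each (i, j), the minimum total weight of any directed path from i to j (possibly empty when i = j).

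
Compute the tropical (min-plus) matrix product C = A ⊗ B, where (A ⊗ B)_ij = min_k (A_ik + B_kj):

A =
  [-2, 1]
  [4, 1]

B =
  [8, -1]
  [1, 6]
A ⊗ B =
  [2, -3]
  [2, 3]

Apply the min-plus product entry-by-entry:
  C[0][0] = min over k of (A[0][0] + B[0][0] = -2 + 8 = 6, A[0][1] + B[1][0] = 1 + 1 = 2) = 2 (attained at k = 1)
  C[0][1] = min over k of (A[0][0] + B[0][1] = -2 + -1 = -3, A[0][1] + B[1][1] = 1 + 6 = 7) = -3 (attained at k = 0)
  C[1][0] = min over k of (A[1][0] + B[0][0] = 4 + 8 = 12, A[1][1] + B[1][0] = 1 + 1 = 2) = 2 (attained at k = 1)
  C[1][1] = min over k of (A[1][0] + B[0][1] = 4 + -1 = 3, A[1][1] + B[1][1] = 1 + 6 = 7) = 3 (attained at k = 0)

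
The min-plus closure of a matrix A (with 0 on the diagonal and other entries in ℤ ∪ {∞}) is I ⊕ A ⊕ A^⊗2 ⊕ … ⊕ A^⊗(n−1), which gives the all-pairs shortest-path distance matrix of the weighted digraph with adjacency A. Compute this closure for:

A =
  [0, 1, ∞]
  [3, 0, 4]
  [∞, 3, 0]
Closure =
  [0, 1, 5]
  [3, 0, 4]
  [6, 3, 0]

This is the Floyd-Warshall all-pairs shortest-path computation. For each intermediate vertex k = 0, 1, …, 2, update dist[i][j] ← min(dist[i][j], dist[i][k] + dist[k][j]). The final matrix gives, for each (i, j), the minimum total weight of any directed path from i to j (possibly empty when i = j).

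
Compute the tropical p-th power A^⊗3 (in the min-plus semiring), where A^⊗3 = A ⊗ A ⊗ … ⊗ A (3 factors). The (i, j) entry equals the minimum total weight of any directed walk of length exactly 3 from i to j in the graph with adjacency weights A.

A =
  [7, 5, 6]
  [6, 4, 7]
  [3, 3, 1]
A^⊗3 =
  [10, 10, 8]
  [11, 11, 9]
  [5, 5, 3]

Each entry (A^⊗3)_ij equals the minimum over all length-3 walks i = v_0 → v_1 → … → v_3 = j of Σ_t A[v_t][v_{t+1}]. For example, for (i, j) = (0, 2) we minimise over 9 possible intermediate vertex sequences; the minimum is 8, attained along the walk 0 → 2 → 2 → 2.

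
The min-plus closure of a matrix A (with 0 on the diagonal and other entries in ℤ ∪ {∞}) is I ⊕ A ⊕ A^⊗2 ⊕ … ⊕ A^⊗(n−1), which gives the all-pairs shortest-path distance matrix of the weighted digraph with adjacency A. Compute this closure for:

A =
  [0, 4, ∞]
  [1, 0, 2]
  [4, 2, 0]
Closure =
  [0, 4, 6]
  [1, 0, 2]
  [3, 2, 0]

This is the Floyd-Warshall all-pairs shortest-path computation. For each intermediate vertex k = 0, 1, …, 2, update dist[i][j] ← min(dist[i][j], dist[i][k] + dist[k][j]). The final matrix gives, for each (i, j), the minimum total weight of any directed path from i to j (possibly empty when i = j).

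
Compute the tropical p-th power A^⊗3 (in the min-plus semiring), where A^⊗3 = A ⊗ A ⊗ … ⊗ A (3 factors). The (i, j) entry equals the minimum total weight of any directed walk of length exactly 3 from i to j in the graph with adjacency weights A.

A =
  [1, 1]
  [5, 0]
A^⊗3 =
  [3, 1]
  [5, 0]

Each entry (A^⊗3)_ij equals the minimum over all length-3 walks i = v_0 → v_1 → … → v_3 = j of Σ_t A[v_t][v_{t+1}]. For example, for (i, j) = (0, 1) we minimise over 4 possible intermediate vertex sequences; the minimum is 1, attained along the walk 0 → 1 → 1 → 1.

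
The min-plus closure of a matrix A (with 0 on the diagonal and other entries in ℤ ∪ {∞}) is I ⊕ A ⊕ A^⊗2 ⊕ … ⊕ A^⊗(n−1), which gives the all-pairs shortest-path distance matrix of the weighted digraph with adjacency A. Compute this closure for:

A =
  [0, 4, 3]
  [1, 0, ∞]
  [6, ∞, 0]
Closure =
  [0, 4, 3]
  [1, 0, 4]
  [6, 10, 0]

This is the Floyd-Warshall all-pairs shortest-path computation. For each intermediate vertex k = 0, 1, …, 2, update dist[i][j] ← min(dist[i][j], dist[i][k] + dist[k][j]). The final matrix gives, for each (i, j), the minimum total weight of any directed path from i to j (possibly empty when i = j).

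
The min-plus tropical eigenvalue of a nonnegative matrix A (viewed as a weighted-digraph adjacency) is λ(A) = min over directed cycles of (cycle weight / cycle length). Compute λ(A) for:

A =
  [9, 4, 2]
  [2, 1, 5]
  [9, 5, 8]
λ(A) = 1

Enumerate directed cycles and compute their means (weight / length). Sample:
  cycle 0 → 0: weight = 9, length = 1, mean = 9/1 ≈ 9.000
  cycle 1 → 1: weight = 1, length = 1, mean = 1/1 ≈ 1.000
  cycle 2 → 2: weight = 8, length = 1, mean = 8/1 ≈ 8.000
  cycle 0 → 1 → 0: weight = 6, length = 2, mean = 6/2 ≈ 3.000
  cycle 0 → 2 → 0: weight = 11, length = 2, mean = 11/2 ≈ 5.500
  cycle 1 → 0 → 1: weight = 6, length = 2, mean = 6/2 ≈ 3.000
Minimum mean = 1.000, attained e.g. along the cycle 1 → 1 with weight 1 and length 1. So λ(A) = 1/1 = 1.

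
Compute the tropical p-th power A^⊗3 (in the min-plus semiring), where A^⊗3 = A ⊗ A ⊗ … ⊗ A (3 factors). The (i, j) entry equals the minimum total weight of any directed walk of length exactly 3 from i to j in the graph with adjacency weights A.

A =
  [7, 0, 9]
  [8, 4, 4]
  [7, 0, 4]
A^⊗3 =
  [11, 4, 8]
  [12, 8, 8]
  [11, 4, 8]

Each entry (A^⊗3)_ij equals the minimum over all length-3 walks i = v_0 → v_1 → … → v_3 = j of Σ_t A[v_t][v_{t+1}]. For example, for (i, j) = (0, 2) we minimise over 9 possible intermediate vertex sequences; the minimum is 8, attained along the walk 0 → 1 → 1 → 2.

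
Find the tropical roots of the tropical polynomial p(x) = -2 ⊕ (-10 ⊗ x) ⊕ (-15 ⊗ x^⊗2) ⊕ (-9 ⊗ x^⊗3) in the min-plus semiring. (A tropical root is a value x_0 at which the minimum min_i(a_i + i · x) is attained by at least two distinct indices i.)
Roots: {-6, 5, 8}

Each tropical root is a break point of the lower envelope of the lines y = a_i + i · x (there are 4 lines, with slopes 0, 1, ..., 3). Only the lines that attain the minimum somewhere contribute to roots; other lines are dominated. Here the surviving (envelope) indices are i = 3, i = 2, i = 1, i = 0.
Intersections between consecutive envelope lines give the roots: for adjacent envelope indices i < j the intersection is x = (a_i − a_j) / (j − i). Reading off the sorted break points: {-6, 5, 8}.
Verification: at each break x_0, at least two indices attain the minimum of min_i(a_i + i · x_0).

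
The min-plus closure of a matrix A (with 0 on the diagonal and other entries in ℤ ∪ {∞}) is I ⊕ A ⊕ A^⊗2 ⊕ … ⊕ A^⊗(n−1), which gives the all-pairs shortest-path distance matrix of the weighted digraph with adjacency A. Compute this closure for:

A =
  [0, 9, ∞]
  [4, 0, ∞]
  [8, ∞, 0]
Closure =
  [0, 9, ∞]
  [4, 0, ∞]
  [8, 17, 0]

This is the Floyd-Warshall all-pairs shortest-path computation. For each intermediate vertex k = 0, 1, …, 2, update dist[i][j] ← min(dist[i][j], dist[i][k] + dist[k][j]). The final matrix gives, for each (i, j), the minimum total weight of any directed path from i to j (possibly empty when i = j).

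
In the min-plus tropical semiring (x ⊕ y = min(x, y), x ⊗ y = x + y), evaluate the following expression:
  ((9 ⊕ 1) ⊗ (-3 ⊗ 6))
((9 ⊕ 1) ⊗ (-3 ⊗ 6)) = 4

Expand innermost to outermost. Recall ⊕ takes the minimum of its arguments and ⊗ takes their sum. Working out the expression ((9 ⊕ 1) ⊗ (-3 ⊗ 6)) gives 4.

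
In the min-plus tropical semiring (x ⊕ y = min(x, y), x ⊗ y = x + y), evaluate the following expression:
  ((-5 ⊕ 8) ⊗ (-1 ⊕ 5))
((-5 ⊕ 8) ⊗ (-1 ⊕ 5)) = -6

Expand innermost to outermost. Recall ⊕ takes the minimum of its arguments and ⊗ takes their sum. Working out the expression ((-5 ⊕ 8) ⊗ (-1 ⊕ 5)) gives -6.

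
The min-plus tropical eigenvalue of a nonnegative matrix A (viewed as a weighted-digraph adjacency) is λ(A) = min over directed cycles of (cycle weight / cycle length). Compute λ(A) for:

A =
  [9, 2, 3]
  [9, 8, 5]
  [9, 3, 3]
λ(A) = 3

Enumerate directed cycles and compute their means (weight / length). Sample:
  cycle 0 → 0: weight = 9, length = 1, mean = 9/1 ≈ 9.000
  cycle 1 → 1: weight = 8, length = 1, mean = 8/1 ≈ 8.000
  cycle 2 → 2: weight = 3, length = 1, mean = 3/1 ≈ 3.000
  cycle 0 → 1 → 0: weight = 11, length = 2, mean = 11/2 ≈ 5.500
  cycle 0 → 2 → 0: weight = 12, length = 2, mean = 12/2 ≈ 6.000
  cycle 1 → 0 → 1: weight = 11, length = 2, mean = 11/2 ≈ 5.500
Minimum mean = 3.000, attained e.g. along the cycle 2 → 2 with weight 3 and length 1. So λ(A) = 3/1 = 3.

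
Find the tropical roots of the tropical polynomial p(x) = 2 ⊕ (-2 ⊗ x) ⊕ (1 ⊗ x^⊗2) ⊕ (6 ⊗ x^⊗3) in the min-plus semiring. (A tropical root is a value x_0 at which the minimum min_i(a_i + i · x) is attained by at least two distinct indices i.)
Roots: {-5, -3, 4}

Each tropical root is a break point of the lower envelope of the lines y = a_i + i · x (there are 4 lines, with slopes 0, 1, ..., 3). Only the lines that attain the minimum somewhere contribute to roots; other lines are dominated. Here the surviving (envelope) indices are i = 3, i = 2, i = 1, i = 0.
Intersections between consecutive envelope lines give the roots: for adjacent envelope indices i < j the intersection is x = (a_i − a_j) / (j − i). Reading off the sorted break points: {-5, -3, 4}.
Verification: at each break x_0, at least two indices attain the minimum of min_i(a_i + i · x_0).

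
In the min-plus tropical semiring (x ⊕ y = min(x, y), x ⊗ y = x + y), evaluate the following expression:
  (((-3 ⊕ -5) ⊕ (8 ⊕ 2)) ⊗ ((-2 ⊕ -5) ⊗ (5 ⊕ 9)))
(((-3 ⊕ -5) ⊕ (8 ⊕ 2)) ⊗ ((-2 ⊕ -5) ⊗ (5 ⊕ 9))) = -5

Expand innermost to outermost. Recall ⊕ takes the minimum of its arguments and ⊗ takes their sum. Working out the expression (((-3 ⊕ -5) ⊕ (8 ⊕ 2)) ⊗ ((-2 ⊕ -5) ⊗ (5 ⊕ 9))) gives -5.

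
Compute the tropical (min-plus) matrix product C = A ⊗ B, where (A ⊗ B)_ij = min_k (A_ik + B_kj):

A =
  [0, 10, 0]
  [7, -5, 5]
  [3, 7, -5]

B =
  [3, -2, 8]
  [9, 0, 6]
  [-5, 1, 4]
A ⊗ B =
  [-5, -2, 4]
  [0, -5, 1]
  [-10, -4, -1]

Apply the min-plus product entry-by-entry:
  C[0][0] = min over k of (A[0][0] + B[0][0] = 0 + 3 = 3, A[0][1] + B[1][0] = 10 + 9 = 19, A[0][2] + B[2][0] = 0 + -5 = -5) = -5 (attained at k = 2)
  C[0][1] = min over k of (A[0][0] + B[0][1] = 0 + -2 = -2, A[0][1] + B[1][1] = 10 + 0 = 10, A[0][2] + B[2][1] = 0 + 1 = 1) = -2 (attained at k = 0)
  C[0][2] = min over k of (A[0][0] + B[0][2] = 0 + 8 = 8, A[0][1] + B[1][2] = 10 + 6 = 16, A[0][2] + B[2][2] = 0 + 4 = 4) = 4 (attained at k = 2)
  C[1][0] = min over k of (A[1][0] + B[0][0] = 7 + 3 = 10, A[1][1] + B[1][0] = -5 + 9 = 4, A[1][2] + B[2][0] = 5 + -5 = 0) = 0 (attained at k = 2)
  C[1][1] = min over k of (A[1][0] + B[0][1] = 7 + -2 = 5, A[1][1] + B[1][1] = -5 + 0 = -5, A[1][2] + B[2][1] = 5 + 1 = 6) = -5 (attained at k = 1)
  C[1][2] = min over k of (A[1][0] + B[0][2] = 7 + 8 = 15, A[1][1] + B[1][2] = -5 + 6 = 1, A[1][2] + B[2][2] = 5 + 4 = 9) = 1 (attained at k = 1)
  C[2][0] = min over k of (A[2][0] + B[0][0] = 3 + 3 = 6, A[2][1] + B[1][0] = 7 + 9 = 16, A[2][2] + B[2][0] = -5 + -5 = -10) = -10 (attained at k = 2)
  C[2][1] = min over k of (A[2][0] + B[0][1] = 3 + -2 = 1, A[2][1] + B[1][1] = 7 + 0 = 7, A[2][2] + B[2][1] = -5 + 1 = -4) = -4 (attained at k = 2)
  C[2][2] = min over k of (A[2][0] + B[0][2] = 3 + 8 = 11, A[2][1] + B[1][2] = 7 + 6 = 13, A[2][2] + B[2][2] = -5 + 4 = -1) = -1 (attained at k = 2)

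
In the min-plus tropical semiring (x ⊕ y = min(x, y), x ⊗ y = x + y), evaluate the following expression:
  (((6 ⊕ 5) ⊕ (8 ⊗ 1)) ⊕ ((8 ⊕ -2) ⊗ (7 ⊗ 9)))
(((6 ⊕ 5) ⊕ (8 ⊗ 1)) ⊕ ((8 ⊕ -2) ⊗ (7 ⊗ 9))) = 5

Expand innermost to outermost. Recall ⊕ takes the minimum of its arguments and ⊗ takes their sum. Working out the expression (((6 ⊕ 5) ⊕ (8 ⊗ 1)) ⊕ ((8 ⊕ -2) ⊗ (7 ⊗ 9))) gives 5.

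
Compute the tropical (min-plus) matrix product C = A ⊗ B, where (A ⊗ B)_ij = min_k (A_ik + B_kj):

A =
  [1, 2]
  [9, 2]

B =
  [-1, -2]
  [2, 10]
A ⊗ B =
  [0, -1]
  [4, 7]

Apply the min-plus product entry-by-entry:
  C[0][0] = min over k of (A[0][0] + B[0][0] = 1 + -1 = 0, A[0][1] + B[1][0] = 2 + 2 = 4) = 0 (attained at k = 0)
  C[0][1] = min over k of (A[0][0] + B[0][1] = 1 + -2 = -1, A[0][1] + B[1][1] = 2 + 10 = 12) = -1 (attained at k = 0)
  C[1][0] = min over k of (A[1][0] + B[0][0] = 9 + -1 = 8, A[1][1] + B[1][0] = 2 + 2 = 4) = 4 (attained at k = 1)
  C[1][1] = min over k of (A[1][0] + B[0][1] = 9 + -2 = 7, A[1][1] + B[1][1] = 2 + 10 = 12) = 7 (attained at k = 0)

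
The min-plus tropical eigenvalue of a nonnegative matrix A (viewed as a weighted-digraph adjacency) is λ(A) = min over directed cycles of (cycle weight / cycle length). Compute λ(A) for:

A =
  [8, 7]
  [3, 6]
λ(A) = 5

Enumerate directed cycles and compute their means (weight / length). Sample:
  cycle 0 → 0: weight = 8, length = 1, mean = 8/1 ≈ 8.000
  cycle 1 → 1: weight = 6, length = 1, mean = 6/1 ≈ 6.000
  cycle 0 → 1 → 0: weight = 10, length = 2, mean = 10/2 ≈ 5.000
  cycle 1 → 0 → 1: weight = 10, length = 2, mean = 10/2 ≈ 5.000
Minimum mean = 5.000, attained e.g. along the cycle 0 → 1 → 0 with weight 10 and length 2. So λ(A) = 10/2 = 5.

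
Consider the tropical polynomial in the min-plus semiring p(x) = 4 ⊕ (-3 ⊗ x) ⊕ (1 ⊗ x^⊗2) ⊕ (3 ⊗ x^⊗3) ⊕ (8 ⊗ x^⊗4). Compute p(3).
p(3) = 0

A tropical monomial a ⊗ x^⊗i evaluates to a + i · x. Evaluating each term at x = 3:
  Term 0 contributes 4 + 0 · 3 = 4
  Term 1 contributes -3 + 1 · 3 = 0
  Term 2 contributes 1 + 2 · 3 = 7
  Term 3 contributes 3 + 3 · 3 = 12
  Term 4 contributes 8 + 4 · 3 = 20
p(3) = ⊕ of these = min[4, 0, 7, 12, 20] = 0.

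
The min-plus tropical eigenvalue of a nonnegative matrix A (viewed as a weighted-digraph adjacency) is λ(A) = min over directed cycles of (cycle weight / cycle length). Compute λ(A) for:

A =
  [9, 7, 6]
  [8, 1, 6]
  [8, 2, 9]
λ(A) = 1

Enumerate directed cycles and compute their means (weight / length). Sample:
  cycle 0 → 0: weight = 9, length = 1, mean = 9/1 ≈ 9.000
  cycle 1 → 1: weight = 1, length = 1, mean = 1/1 ≈ 1.000
  cycle 2 → 2: weight = 9, length = 1, mean = 9/1 ≈ 9.000
  cycle 0 → 1 → 0: weight = 15, length = 2, mean = 15/2 ≈ 7.500
  cycle 0 → 2 → 0: weight = 14, length = 2, mean = 14/2 ≈ 7.000
  cycle 1 → 0 → 1: weight = 15, length = 2, mean = 15/2 ≈ 7.500
Minimum mean = 1.000, attained e.g. along the cycle 1 → 1 with weight 1 and length 1. So λ(A) = 1/1 = 1.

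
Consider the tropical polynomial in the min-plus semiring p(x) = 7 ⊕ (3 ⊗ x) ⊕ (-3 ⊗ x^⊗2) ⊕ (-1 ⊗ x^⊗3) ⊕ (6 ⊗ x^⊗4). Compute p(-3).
p(-3) = -10

A tropical monomial a ⊗ x^⊗i evaluates to a + i · x. Evaluating each term at x = -3:
  Term 0 contributes 7 + 0 · -3 = 7
  Term 1 contributes 3 + 1 · -3 = 0
  Term 2 contributes -3 + 2 · -3 = -9
  Term 3 contributes -1 + 3 · -3 = -10
  Term 4 contributes 6 + 4 · -3 = -6
p(-3) = ⊕ of these = min[7, 0, -9, -10, -6] = -10.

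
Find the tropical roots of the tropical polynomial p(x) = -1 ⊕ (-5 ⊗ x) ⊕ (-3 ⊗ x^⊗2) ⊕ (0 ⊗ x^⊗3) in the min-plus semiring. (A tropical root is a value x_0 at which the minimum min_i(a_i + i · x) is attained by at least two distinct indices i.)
Roots: {-3, -2, 4}

Each tropical root is a break point of the lower envelope of the lines y = a_i + i · x (there are 4 lines, with slopes 0, 1, ..., 3). Only the lines that attain the minimum somewhere contribute to roots; other lines are dominated. Here the surviving (envelope) indices are i = 3, i = 2, i = 1, i = 0.
Intersections between consecutive envelope lines give the roots: for adjacent envelope indices i < j the intersection is x = (a_i − a_j) / (j − i). Reading off the sorted break points: {-3, -2, 4}.
Verification: at each break x_0, at least two indices attain the minimum of min_i(a_i + i · x_0).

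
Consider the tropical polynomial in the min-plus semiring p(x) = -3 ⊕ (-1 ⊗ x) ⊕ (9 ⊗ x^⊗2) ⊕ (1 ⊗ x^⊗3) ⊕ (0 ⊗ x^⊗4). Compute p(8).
p(8) = -3

A tropical monomial a ⊗ x^⊗i evaluates to a + i · x. Evaluating each term at x = 8:
  Term 0 contributes -3 + 0 · 8 = -3
  Term 1 contributes -1 + 1 · 8 = 7
  Term 2 contributes 9 + 2 · 8 = 25
  Term 3 contributes 1 + 3 · 8 = 25
  Term 4 contributes 0 + 4 · 8 = 32
p(8) = ⊕ of these = min[-3, 7, 25, 25, 32] = -3.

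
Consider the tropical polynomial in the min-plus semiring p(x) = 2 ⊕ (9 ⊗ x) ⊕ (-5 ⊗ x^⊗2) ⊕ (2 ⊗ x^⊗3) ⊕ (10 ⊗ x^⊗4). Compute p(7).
p(7) = 2

A tropical monomial a ⊗ x^⊗i evaluates to a + i · x. Evaluating each term at x = 7:
  Term 0 contributes 2 + 0 · 7 = 2
  Term 1 contributes 9 + 1 · 7 = 16
  Term 2 contributes -5 + 2 · 7 = 9
  Term 3 contributes 2 + 3 · 7 = 23
  Term 4 contributes 10 + 4 · 7 = 38
p(7) = ⊕ of these = min[2, 16, 9, 23, 38] = 2.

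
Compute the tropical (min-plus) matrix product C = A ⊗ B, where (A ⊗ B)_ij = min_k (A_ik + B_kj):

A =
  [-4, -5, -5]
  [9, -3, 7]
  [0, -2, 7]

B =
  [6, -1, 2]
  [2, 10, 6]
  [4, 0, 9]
A ⊗ B =
  [-3, -5, -2]
  [-1, 7, 3]
  [0, -1, 2]

Apply the min-plus product entry-by-entry:
  C[0][0] = min over k of (A[0][0] + B[0][0] = -4 + 6 = 2, A[0][1] + B[1][0] = -5 + 2 = -3, A[0][2] + B[2][0] = -5 + 4 = -1) = -3 (attained at k = 1)
  C[0][1] = min over k of (A[0][0] + B[0][1] = -4 + -1 = -5, A[0][1] + B[1][1] = -5 + 10 = 5, A[0][2] + B[2][1] = -5 + 0 = -5) = -5 (attained at k = 0)
  C[0][2] = min over k of (A[0][0] + B[0][2] = -4 + 2 = -2, A[0][1] + B[1][2] = -5 + 6 = 1, A[0][2] + B[2][2] = -5 + 9 = 4) = -2 (attained at k = 0)
  C[1][0] = min over k of (A[1][0] + B[0][0] = 9 + 6 = 15, A[1][1] + B[1][0] = -3 + 2 = -1, A[1][2] + B[2][0] = 7 + 4 = 11) = -1 (attained at k = 1)
  C[1][1] = min over k of (A[1][0] + B[0][1] = 9 + -1 = 8, A[1][1] + B[1][1] = -3 + 10 = 7, A[1][2] + B[2][1] = 7 + 0 = 7) = 7 (attained at k = 1)
  C[1][2] = min over k of (A[1][0] + B[0][2] = 9 + 2 = 11, A[1][1] + B[1][2] = -3 + 6 = 3, A[1][2] + B[2][2] = 7 + 9 = 16) = 3 (attained at k = 1)
  C[2][0] = min over k of (A[2][0] + B[0][0] = 0 + 6 = 6, A[2][1] + B[1][0] = -2 + 2 = 0, A[2][2] + B[2][0] = 7 + 4 = 11) = 0 (attained at k = 1)
  C[2][1] = min over k of (A[2][0] + B[0][1] = 0 + -1 = -1, A[2][1] + B[1][1] = -2 + 10 = 8, A[2][2] + B[2][1] = 7 + 0 = 7) = -1 (attained at k = 0)
  C[2][2] = min over k of (A[2][0] + B[0][2] = 0 + 2 = 2, A[2][1] + B[1][2] = -2 + 6 = 4, A[2][2] + B[2][2] = 7 + 9 = 16) = 2 (attained at k = 0)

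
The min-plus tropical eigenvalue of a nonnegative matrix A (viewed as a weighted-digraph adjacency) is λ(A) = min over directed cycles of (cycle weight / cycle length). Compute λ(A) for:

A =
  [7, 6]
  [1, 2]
λ(A) = 2

Enumerate directed cycles and compute their means (weight / length). Sample:
  cycle 0 → 0: weight = 7, length = 1, mean = 7/1 ≈ 7.000
  cycle 1 → 1: weight = 2, length = 1, mean = 2/1 ≈ 2.000
  cycle 0 → 1 → 0: weight = 7, length = 2, mean = 7/2 ≈ 3.500
  cycle 1 → 0 → 1: weight = 7, length = 2, mean = 7/2 ≈ 3.500
Minimum mean = 2.000, attained e.g. along the cycle 1 → 1 with weight 2 and length 1. So λ(A) = 2/1 = 2.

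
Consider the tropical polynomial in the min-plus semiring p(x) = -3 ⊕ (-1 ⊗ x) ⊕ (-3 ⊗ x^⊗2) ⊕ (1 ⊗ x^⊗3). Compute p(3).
p(3) = -3

A tropical monomial a ⊗ x^⊗i evaluates to a + i · x. Evaluating each term at x = 3:
  Term 0 contributes -3 + 0 · 3 = -3
  Term 1 contributes -1 + 1 · 3 = 2
  Term 2 contributes -3 + 2 · 3 = 3
  Term 3 contributes 1 + 3 · 3 = 10
p(3) = ⊕ of these = min[-3, 2, 3, 10] = -3.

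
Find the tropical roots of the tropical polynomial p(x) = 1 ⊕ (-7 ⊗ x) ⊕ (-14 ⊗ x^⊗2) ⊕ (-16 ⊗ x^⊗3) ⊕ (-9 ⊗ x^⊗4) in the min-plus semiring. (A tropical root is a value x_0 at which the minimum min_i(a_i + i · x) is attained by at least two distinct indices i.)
Roots: {-7, 2, 7, 8}

Each tropical root is a break point of the lower envelope of the lines y = a_i + i · x (there are 5 lines, with slopes 0, 1, ..., 4). Only the lines that attain the minimum somewhere contribute to roots; other lines are dominated. Here the surviving (envelope) indices are i = 4, i = 3, i = 2, i = 1, i = 0.
Intersections between consecutive envelope lines give the roots: for adjacent envelope indices i < j the intersection is x = (a_i − a_j) / (j − i). Reading off the sorted break points: {-7, 2, 7, 8}.
Verification: at each break x_0, at least two indices attain the minimum of min_i(a_i + i · x_0).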